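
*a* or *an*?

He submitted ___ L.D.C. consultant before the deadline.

The indefinite article is chosen by the initial *sound* of the following word, not its spelling.
The initialism *L.D.C.* is read letter by letter; the first letter, L, is pronounced /ɛl/, which begins with a vowel sound.
So the article is *an*: He submitted an L.D.C. consultant before the deadline.

an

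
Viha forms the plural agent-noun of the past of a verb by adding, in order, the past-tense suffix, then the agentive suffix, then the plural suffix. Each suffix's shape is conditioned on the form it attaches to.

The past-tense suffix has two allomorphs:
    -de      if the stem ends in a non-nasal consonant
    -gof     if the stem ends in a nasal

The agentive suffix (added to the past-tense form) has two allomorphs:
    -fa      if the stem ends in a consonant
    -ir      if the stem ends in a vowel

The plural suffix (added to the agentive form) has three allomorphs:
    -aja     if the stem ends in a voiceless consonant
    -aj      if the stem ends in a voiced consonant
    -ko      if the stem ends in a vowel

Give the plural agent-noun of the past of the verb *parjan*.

The final consonant of *parjan* is /n/, which is a nasal, so the past-tense suffix is -gof, giving *parjangof*.
The final sound of the past-tense form *parjangof* is /f/, which is a consonant, so the agentive suffix is -fa, giving *parjangoffa*.
The agentive form *parjangoffa* — final sound /a/ (a vowel) → -ko → *parjangoffako*.

parjangoffako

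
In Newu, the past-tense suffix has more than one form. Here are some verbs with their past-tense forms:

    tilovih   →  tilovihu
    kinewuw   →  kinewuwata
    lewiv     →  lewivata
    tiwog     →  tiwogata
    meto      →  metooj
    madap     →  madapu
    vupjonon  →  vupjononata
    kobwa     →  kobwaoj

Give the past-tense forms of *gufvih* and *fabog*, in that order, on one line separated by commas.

gufvihu, fabogata

The suffix is conditioned by the final sound: -u when the stem ends in a voiceless consonant (*tilovih*, *madap*); -ata when the stem ends in a voiced consonant (*kinewuw*, *lewiv*, *tiwog*, *vupjonon*); -oj when the stem ends in a vowel (*meto*, *kobwa*).
*gufvih* — final sound /h/ (a voiceless consonant) → -u → *gufvihu*.
*fabog*: final sound = /g/, a voiced consonant → -ata → *fabogata*.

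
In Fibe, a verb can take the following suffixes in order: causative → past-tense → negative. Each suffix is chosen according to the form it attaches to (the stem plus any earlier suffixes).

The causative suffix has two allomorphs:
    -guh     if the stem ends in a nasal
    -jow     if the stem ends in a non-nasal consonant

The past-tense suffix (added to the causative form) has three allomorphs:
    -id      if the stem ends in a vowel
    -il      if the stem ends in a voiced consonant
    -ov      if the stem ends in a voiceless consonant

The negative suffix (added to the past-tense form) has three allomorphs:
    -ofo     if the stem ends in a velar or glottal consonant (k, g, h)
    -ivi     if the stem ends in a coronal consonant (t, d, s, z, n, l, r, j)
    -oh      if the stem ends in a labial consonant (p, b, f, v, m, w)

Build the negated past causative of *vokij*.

vokijjowilivi

*vokij*: final consonant = /j/, non-nasal → -jow → *vokijjow*.
The causative form *vokijjow* — final sound /w/ (a voiced consonant) → -il → *vokijjowil*.
The past-tense form *vokijjowil*: final consonant = /l/, coronal → -ivi → *vokijjowilivi*.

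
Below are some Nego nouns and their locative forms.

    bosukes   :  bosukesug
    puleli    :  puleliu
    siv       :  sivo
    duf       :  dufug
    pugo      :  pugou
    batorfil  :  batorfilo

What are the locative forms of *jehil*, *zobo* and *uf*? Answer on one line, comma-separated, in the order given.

jehilo, zobou, ufug

The alternation tracks the final sound of the stem — -ug when the stem ends in a voiceless consonant (*bosukes*, *duf*); -o when the stem ends in a voiced consonant (*siv*, *batorfil*); -u when the stem ends in a vowel (*puleli*, *pugo*).
Since the final sound of *jehil* is /l/ (a voiced consonant), it takes -o, giving *jehilo*.
The final sound of *zobo* is /o/, which is a vowel, so the suffix is -u, giving *zobou*.
The final sound of *uf* is /f/, which is a voiceless consonant, so the suffix is -ug, giving *ufug*.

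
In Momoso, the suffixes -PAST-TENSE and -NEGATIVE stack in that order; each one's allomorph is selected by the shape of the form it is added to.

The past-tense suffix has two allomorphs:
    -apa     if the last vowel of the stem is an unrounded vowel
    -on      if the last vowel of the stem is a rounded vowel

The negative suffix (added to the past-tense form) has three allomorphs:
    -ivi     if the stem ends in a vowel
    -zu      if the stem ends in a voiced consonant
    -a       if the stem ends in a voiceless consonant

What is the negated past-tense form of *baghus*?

Since the last vowel of *baghus* is /u/ (a rounded vowel), it takes -on, giving *baghuson*.
The final sound of the past-tense form *baghuson* is /n/, which is a voiced consonant, so the negative suffix is -zu, giving *baghusonzu*.

baghusonzu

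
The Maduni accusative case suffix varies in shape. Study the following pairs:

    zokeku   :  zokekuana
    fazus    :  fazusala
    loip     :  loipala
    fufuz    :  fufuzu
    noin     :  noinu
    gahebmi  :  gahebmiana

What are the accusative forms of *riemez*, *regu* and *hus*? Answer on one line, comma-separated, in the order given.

riemezu, reguana, husala

The pattern is voicing of the final sound: -ala when the stem ends in a voiceless consonant (*fazus*, *loip*); -u when the stem ends in a voiced consonant (*fufuz*, *noin*); -ana when the stem ends in a vowel (*zokeku*, *gahebmi*).
*riemez* — final sound /z/ (a voiced consonant) → -u → *riemezu*.
*regu* — final sound /u/ (a vowel) → -ana → *reguana*.
*hus*: final sound = /s/, a voiceless consonant → -ala → *husala*.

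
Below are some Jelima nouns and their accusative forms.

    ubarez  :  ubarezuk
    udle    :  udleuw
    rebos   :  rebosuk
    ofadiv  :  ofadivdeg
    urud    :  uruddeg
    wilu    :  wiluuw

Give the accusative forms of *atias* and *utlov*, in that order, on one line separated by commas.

The suffix is conditioned by the final sound: -uk when the stem ends in a sibilant (*ubarez*, *rebos*); -deg when the stem ends in a non-sibilant consonant (*ofadiv*, *urud*); -uw when the stem ends in a vowel (*udle*, *wilu*).
*atias*: final sound = /s/, a sibilant → -uk → *atiasuk*.
*utlov*: final sound = /v/, a non-sibilant consonant → -deg → *utlovdeg*.

atiasuk, utlovdeg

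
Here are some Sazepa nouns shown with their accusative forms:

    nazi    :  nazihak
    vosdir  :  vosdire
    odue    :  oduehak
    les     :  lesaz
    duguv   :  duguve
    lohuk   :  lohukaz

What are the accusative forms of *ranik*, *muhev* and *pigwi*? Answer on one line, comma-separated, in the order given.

The pattern is voicing of the final sound: -az when the stem ends in a voiceless consonant (*les*, *lohuk*); -e when the stem ends in a voiced consonant (*vosdir*, *duguv*); -hak when the stem ends in a vowel (*nazi*, *odue*).
*ranik*: final sound = /k/, a voiceless consonant → -az → *ranikaz*.
Since the final sound of *muhev* is /v/ (a voiced consonant), it takes -e, giving *muheve*.
*pigwi* — final sound /i/ (a vowel) → -hak → *pigwihak*.

ranikaz, muheve, pigwihak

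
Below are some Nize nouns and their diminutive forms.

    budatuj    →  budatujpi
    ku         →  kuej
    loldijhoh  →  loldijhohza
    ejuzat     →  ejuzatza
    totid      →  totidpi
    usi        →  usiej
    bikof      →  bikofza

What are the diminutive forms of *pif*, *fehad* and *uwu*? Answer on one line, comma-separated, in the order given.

The pattern is voicing of the final sound: -za when the stem ends in a voiceless consonant (*loldijhoh*, *ejuzat*, *bikof*); -pi when the stem ends in a voiced consonant (*budatuj*, *totid*); -ej when the stem ends in a vowel (*ku*, *usi*).
*pif* — final sound /f/ (a voiceless consonant) → -za → *pifza*.
Since the final sound of *fehad* is /d/ (a voiced consonant), it takes -pi, giving *fehadpi*.
Since the final sound of *uwu* is /u/ (a vowel), it takes -ej, giving *uwuej*.

pifza, fehadpi, uwuej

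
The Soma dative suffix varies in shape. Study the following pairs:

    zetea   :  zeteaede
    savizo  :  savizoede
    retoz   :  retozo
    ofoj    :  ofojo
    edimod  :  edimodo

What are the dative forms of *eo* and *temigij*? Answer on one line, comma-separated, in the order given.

The pattern is consonant vs. vowel: -o when the stem ends in a consonant (*retoz*, *ofoj*, *edimod*); -ede when the stem ends in a vowel (*zetea*, *savizo*).
*eo*: final sound = /o/, a vowel → -ede → *eoede*.
The final sound of *temigij* is /j/, which is a consonant, so the suffix is -o, giving *temigijo*.

eoede, temigijo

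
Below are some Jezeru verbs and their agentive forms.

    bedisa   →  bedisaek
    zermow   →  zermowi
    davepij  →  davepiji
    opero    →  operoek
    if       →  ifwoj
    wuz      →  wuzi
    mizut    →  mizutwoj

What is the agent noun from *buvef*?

buvefwoj

The alternation tracks the final sound of the stem — -woj when the stem ends in a voiceless consonant (*if*, *mizut*); -i when the stem ends in a voiced consonant (*zermow*, *davepij*, *wuz*); -ek when the stem ends in a vowel (*bedisa*, *opero*).
*buvef* — final sound /f/ (a voiceless consonant) → -woj → *buvefwoj*.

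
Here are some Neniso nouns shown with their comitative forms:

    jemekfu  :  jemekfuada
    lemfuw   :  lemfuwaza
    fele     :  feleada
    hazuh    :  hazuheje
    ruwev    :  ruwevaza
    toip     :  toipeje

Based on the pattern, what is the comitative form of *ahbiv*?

Looking at the final sound of each stem: -eje when the stem ends in a voiceless consonant (*hazuh*, *toip*); -aza when the stem ends in a voiced consonant (*lemfuw*, *ruwev*); -ada when the stem ends in a vowel (*jemekfu*, *fele*).
*ahbiv* — final sound /v/ (a voiced consonant) → -aza → *ahbivaza*.

ahbivaza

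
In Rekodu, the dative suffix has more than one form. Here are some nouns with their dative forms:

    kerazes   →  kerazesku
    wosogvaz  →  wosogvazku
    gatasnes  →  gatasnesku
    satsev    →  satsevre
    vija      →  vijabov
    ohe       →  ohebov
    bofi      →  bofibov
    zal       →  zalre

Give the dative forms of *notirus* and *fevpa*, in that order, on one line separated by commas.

The suffix is conditioned by the final sound: -ku when the stem ends in a sibilant (*kerazes*, *wosogvaz*, *gatasnes*); -re when the stem ends in a non-sibilant consonant (*satsev*, *zal*); -bov when the stem ends in a vowel (*vija*, *ohe*, *bofi*).
*notirus*: final sound = /s/, a sibilant → -ku → *notirusku*.
The final sound of *fevpa* is /a/, which is a vowel, so the suffix is -bov, giving *fevpabov*.

notirusku, fevpabov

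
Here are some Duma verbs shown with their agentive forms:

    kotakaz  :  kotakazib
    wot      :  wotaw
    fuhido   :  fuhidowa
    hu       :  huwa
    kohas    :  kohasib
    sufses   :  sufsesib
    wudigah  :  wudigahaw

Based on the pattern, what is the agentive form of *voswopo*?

voswopowa

The suffix is conditioned by the final sound: -ib when the stem ends in a sibilant (*kotakaz*, *kohas*, *sufses*); -aw when the stem ends in a non-sibilant consonant (*wot*, *wudigah*); -wa when the stem ends in a vowel (*fuhido*, *hu*).
Since the final sound of *voswopo* is /o/ (a vowel), it takes -wa, giving *voswopowa*.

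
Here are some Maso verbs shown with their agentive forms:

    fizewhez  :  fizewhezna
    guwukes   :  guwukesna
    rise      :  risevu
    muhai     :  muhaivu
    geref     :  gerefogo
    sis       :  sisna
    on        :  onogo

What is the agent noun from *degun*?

degunogo

The pattern is sibilance of the final sound: -na when the stem ends in a sibilant (*fizewhez*, *guwukes*, *sis*); -ogo when the stem ends in a non-sibilant consonant (*geref*, *on*); -vu when the stem ends in a vowel (*rise*, *muhai*).
*degun* — final sound /n/ (a non-sibilant consonant) → -ogo → *degunogo*.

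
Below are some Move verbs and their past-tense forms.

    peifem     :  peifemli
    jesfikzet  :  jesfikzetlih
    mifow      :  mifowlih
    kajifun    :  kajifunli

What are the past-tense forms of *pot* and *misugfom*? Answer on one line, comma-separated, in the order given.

potlih, misugfomli

The suffix is conditioned by the final consonant: -li when the stem ends in a nasal (*peifem*, *kajifun*); -lih when the stem ends in a non-nasal consonant (*jesfikzet*, *mifow*).
*pot* — final consonant /t/ (non-nasal) → -lih → *potlih*.
The final consonant of *misugfom* is /m/, which is a nasal, so the suffix is -li, giving *misugfomli*.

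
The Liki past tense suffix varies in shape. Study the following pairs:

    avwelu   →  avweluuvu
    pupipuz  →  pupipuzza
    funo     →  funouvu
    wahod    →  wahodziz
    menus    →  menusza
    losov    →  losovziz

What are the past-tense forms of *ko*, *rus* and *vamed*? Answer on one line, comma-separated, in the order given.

kouvu, rusza, vamedziz

The suffix is conditioned by the final sound: -za when the stem ends in a sibilant (*pupipuz*, *menus*); -ziz when the stem ends in a non-sibilant consonant (*wahod*, *losov*); -uvu when the stem ends in a vowel (*avwelu*, *funo*).
The final sound of *ko* is /o/, which is a vowel, so the suffix is -uvu, giving *kouvu*.
The final sound of *rus* is /s/, which is a sibilant, so the suffix is -za, giving *rusza*.
*vamed*: final sound = /d/, a non-sibilant consonant → -ziz → *vamedziz*.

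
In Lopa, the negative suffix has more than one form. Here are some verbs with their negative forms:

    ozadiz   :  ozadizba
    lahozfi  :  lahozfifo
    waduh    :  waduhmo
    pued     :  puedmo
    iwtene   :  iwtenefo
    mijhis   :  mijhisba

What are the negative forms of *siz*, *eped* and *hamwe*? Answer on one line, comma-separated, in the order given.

Looking at the final sound of each stem: -ba when the stem ends in a sibilant (*ozadiz*, *mijhis*); -mo when the stem ends in a non-sibilant consonant (*waduh*, *pued*); -fo when the stem ends in a vowel (*lahozfi*, *iwtene*).
Since the final sound of *siz* is /z/ (a sibilant), it takes -ba, giving *sizba*.
*eped*: final sound = /d/, a non-sibilant consonant → -mo → *epedmo*.
The final sound of *hamwe* is /e/, which is a vowel, so the suffix is -fo, giving *hamwefo*.

sizba, epedmo, hamwefo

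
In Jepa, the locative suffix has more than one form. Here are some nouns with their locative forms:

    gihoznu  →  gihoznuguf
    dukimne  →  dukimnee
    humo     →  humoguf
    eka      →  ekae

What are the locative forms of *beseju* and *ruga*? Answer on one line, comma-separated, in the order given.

besejuguf, rugae

Looking at the last vowel of each stem: -guf when the last vowel of the stem is a rounded vowel (*gihoznu*, *humo*); -e when the last vowel of the stem is an unrounded vowel (*dukimne*, *eka*).
Since the last vowel of *beseju* is /u/ (a rounded vowel), it takes -guf, giving *besejuguf*.
*ruga* — last vowel /a/ (an unrounded vowel) → -e → *rugae*.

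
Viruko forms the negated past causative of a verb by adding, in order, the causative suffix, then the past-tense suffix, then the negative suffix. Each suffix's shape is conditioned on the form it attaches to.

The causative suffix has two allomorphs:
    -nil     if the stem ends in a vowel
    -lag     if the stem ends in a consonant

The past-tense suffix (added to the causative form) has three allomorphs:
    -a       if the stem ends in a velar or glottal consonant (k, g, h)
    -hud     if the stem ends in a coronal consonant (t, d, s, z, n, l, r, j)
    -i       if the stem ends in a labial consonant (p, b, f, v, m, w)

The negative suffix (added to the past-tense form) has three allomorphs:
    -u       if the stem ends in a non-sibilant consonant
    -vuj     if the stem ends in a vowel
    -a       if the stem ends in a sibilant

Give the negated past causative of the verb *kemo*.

Since the final sound of *kemo* is /o/ (a vowel), it takes -nil, giving *kemonil*.
The final consonant of the causative form *kemonil* is /l/, which is coronal, so the past-tense suffix is -hud, giving *kemonilhud*.
The final sound of the past-tense form *kemonilhud* is /d/, which is a non-sibilant consonant, so the negative suffix is -u, giving *kemonilhudu*.

kemonilhudu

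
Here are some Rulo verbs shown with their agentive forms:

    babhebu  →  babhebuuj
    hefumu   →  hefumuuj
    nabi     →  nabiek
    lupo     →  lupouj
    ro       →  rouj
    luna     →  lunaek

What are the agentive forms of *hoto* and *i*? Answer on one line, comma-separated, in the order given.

The alternation tracks the last vowel of the stem — -uj when the last vowel of the stem is a rounded vowel (*babhebu*, *hefumu*, *lupo*, *ro*); -ek when the last vowel of the stem is an unrounded vowel (*nabi*, *luna*).
The last vowel of *hoto* is /o/, which is a rounded vowel, so the suffix is -uj, giving *hotouj*.
*i*: last vowel = /i/, an unrounded vowel → -ek → *iek*.

hotouj, iek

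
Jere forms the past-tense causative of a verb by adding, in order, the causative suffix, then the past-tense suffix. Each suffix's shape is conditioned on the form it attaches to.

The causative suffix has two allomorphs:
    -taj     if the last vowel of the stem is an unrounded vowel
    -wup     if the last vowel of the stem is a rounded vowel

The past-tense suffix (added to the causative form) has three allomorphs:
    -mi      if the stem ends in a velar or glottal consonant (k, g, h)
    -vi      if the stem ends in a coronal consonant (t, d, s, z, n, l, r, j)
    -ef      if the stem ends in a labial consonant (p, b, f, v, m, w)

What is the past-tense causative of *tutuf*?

*tutuf*: last vowel = /u/, a rounded vowel → -wup → *tutufwup*.
The causative form *tutufwup*: final consonant = /p/, labial → -ef → *tutufwupef*.

tutufwupef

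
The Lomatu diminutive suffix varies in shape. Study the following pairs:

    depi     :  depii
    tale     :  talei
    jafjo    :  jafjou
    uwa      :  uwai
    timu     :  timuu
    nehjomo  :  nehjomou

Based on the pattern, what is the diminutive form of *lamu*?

Looking at the last vowel of each stem: -u when the last vowel of the stem is a rounded vowel (*jafjo*, *timu*, *nehjomo*); -i when the last vowel of the stem is an unrounded vowel (*depi*, *tale*, *uwa*).
Since the last vowel of *lamu* is /u/ (a rounded vowel), it takes -u, giving *lamuu*.

lamuu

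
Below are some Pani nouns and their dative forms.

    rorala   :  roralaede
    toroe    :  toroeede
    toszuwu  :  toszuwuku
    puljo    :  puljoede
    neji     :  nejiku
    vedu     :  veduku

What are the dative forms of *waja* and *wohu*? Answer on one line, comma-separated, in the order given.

wajaede, wohuku

Looking at the last vowel of each stem: -ku when the last vowel of the stem is a high vowel (*toszuwu*, *neji*, *vedu*); -ede when the last vowel of the stem is a non-high vowel (*rorala*, *toroe*, *puljo*).
The last vowel of *waja* is /a/, which is a non-high vowel, so the suffix is -ede, giving *wajaede*.
Since the last vowel of *wohu* is /u/ (a high vowel), it takes -ku, giving *wohuku*.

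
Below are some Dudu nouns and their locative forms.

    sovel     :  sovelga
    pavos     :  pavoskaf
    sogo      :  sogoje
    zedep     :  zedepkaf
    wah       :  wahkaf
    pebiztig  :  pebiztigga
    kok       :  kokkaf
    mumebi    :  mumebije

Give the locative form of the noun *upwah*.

The suffix is conditioned by the final sound: -kaf when the stem ends in a voiceless consonant (*pavos*, *zedep*, *wah*, *kok*); -ga when the stem ends in a voiced consonant (*sovel*, *pebiztig*); -je when the stem ends in a vowel (*sogo*, *mumebi*).
The final sound of *upwah* is /h/, which is a voiceless consonant, so the suffix is -kaf, giving *upwahkaf*.

upwahkaf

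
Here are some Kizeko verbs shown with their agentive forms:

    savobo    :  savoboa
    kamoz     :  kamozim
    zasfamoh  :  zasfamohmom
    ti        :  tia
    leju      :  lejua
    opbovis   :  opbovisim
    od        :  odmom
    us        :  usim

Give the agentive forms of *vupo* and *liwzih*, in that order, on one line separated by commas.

Looking at the final sound of each stem: -im when the stem ends in a sibilant (*kamoz*, *opbovis*, *us*); -mom when the stem ends in a non-sibilant consonant (*zasfamoh*, *od*); -a when the stem ends in a vowel (*savobo*, *ti*, *leju*).
*vupo*: final sound = /o/, a vowel → -a → *vupoa*.
Since the final sound of *liwzih* is /h/ (a non-sibilant consonant), it takes -mom, giving *liwzihmom*.

vupoa, liwzihmom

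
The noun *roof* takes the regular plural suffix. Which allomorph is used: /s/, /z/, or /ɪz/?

The stem *roof* ends in a voiceless non-sibilant consonant.
The plural suffix surfaces as /ɪz/ after sibilants, /s/ after other voiceless consonants, and /z/ after other voiced sounds.
So the plural -s on *roof* is pronounced /s/.

/s/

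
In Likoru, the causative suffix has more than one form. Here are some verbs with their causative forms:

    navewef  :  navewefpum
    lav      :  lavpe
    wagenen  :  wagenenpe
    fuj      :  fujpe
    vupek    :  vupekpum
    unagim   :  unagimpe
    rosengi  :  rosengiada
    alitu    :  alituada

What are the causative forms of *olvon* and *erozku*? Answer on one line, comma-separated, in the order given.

olvonpe, erozkuada

The suffix is conditioned by the final sound: -pum when the stem ends in a voiceless consonant (*navewef*, *vupek*); -pe when the stem ends in a voiced consonant (*lav*, *wagenen*, *fuj*, *unagim*); -ada when the stem ends in a vowel (*rosengi*, *alitu*).
Since the final sound of *olvon* is /n/ (a voiced consonant), it takes -pe, giving *olvonpe*.
*erozku*: final sound = /u/, a vowel → -ada → *erozkuada*.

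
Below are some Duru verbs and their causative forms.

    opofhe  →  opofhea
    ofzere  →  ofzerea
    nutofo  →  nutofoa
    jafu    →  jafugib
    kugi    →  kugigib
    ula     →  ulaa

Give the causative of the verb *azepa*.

azepaa

The suffix is conditioned by the last vowel: -gib when the last vowel of the stem is a high vowel (*jafu*, *kugi*); -a when the last vowel of the stem is a non-high vowel (*opofhe*, *ofzere*, *nutofo*, *ula*).
*azepa*: last vowel = /a/, a non-high vowel → -a → *azepaa*.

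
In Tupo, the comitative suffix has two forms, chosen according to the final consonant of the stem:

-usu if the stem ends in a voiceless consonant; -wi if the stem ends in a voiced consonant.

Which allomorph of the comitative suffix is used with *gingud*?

-wi

Since the final consonant of *gingud* is /d/ (voiced), it takes -wi.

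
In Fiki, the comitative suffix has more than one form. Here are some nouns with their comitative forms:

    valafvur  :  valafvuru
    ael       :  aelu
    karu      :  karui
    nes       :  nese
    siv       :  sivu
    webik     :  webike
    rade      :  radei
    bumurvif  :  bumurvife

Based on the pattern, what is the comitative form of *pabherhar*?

pabherharu

The pattern is voicing of the final sound: -e when the stem ends in a voiceless consonant (*nes*, *webik*, *bumurvif*); -u when the stem ends in a voiced consonant (*valafvur*, *ael*, *siv*); -i when the stem ends in a vowel (*karu*, *rade*).
*pabherhar* — final sound /r/ (a voiced consonant) → -u → *pabherharu*.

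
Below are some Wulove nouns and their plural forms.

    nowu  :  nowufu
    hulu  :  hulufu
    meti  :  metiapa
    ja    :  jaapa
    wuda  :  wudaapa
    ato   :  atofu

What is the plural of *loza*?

lozaapa

The alternation tracks the last vowel of the stem — -fu when the last vowel of the stem is a rounded vowel (*nowu*, *hulu*, *ato*); -apa when the last vowel of the stem is an unrounded vowel (*meti*, *ja*, *wuda*).
The last vowel of *loza* is /a/, which is an unrounded vowel, so the suffix is -apa, giving *lozaapa*.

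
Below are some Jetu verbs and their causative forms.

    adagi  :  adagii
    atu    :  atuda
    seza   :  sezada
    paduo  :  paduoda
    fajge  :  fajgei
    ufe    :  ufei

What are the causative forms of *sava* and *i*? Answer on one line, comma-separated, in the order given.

The alternation tracks the last vowel of the stem — -i when the last vowel of the stem is a front vowel (*adagi*, *fajge*, *ufe*); -da when the last vowel of the stem is a back vowel (*atu*, *seza*, *paduo*).
Since the last vowel of *sava* is /a/ (a back vowel), it takes -da, giving *savada*.
*i* — last vowel /i/ (a front vowel) → -i → *ii*.

savada, ii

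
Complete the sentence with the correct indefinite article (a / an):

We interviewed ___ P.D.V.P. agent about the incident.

a

The indefinite article is chosen by the initial *sound* of the following word, not its spelling.
The initialism *P.D.V.P.* is read letter by letter; the first letter, P, is pronounced /piː/, which begins with a consonant sound.
So the article is *a*: We interviewed a P.D.V.P. agent about the incident.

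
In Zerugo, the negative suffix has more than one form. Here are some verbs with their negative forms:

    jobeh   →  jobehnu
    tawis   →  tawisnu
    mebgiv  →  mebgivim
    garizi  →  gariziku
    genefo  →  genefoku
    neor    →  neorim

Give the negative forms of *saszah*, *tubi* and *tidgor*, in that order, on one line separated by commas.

saszahnu, tubiku, tidgorim

The suffix is conditioned by the final sound: -nu when the stem ends in a voiceless consonant (*jobeh*, *tawis*); -im when the stem ends in a voiced consonant (*mebgiv*, *neor*); -ku when the stem ends in a vowel (*garizi*, *genefo*).
*saszah*: final sound = /h/, a voiceless consonant → -nu → *saszahnu*.
*tubi*: final sound = /i/, a vowel → -ku → *tubiku*.
Since the final sound of *tidgor* is /r/ (a voiced consonant), it takes -im, giving *tidgorim*.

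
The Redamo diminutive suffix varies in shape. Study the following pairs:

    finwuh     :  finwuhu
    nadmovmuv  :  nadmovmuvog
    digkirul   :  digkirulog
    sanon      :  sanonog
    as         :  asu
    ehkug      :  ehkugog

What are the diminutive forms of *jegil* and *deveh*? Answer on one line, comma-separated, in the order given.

jegilog, devehu

The pattern is voicing of the final consonant: -u when the stem ends in a voiceless consonant (*finwuh*, *as*); -og when the stem ends in a voiced consonant (*nadmovmuv*, *digkirul*, *sanon*, *ehkug*).
The final consonant of *jegil* is /l/, which is voiced, so the suffix is -og, giving *jegilog*.
The final consonant of *deveh* is /h/, which is voiceless, so the suffix is -u, giving *devehu*.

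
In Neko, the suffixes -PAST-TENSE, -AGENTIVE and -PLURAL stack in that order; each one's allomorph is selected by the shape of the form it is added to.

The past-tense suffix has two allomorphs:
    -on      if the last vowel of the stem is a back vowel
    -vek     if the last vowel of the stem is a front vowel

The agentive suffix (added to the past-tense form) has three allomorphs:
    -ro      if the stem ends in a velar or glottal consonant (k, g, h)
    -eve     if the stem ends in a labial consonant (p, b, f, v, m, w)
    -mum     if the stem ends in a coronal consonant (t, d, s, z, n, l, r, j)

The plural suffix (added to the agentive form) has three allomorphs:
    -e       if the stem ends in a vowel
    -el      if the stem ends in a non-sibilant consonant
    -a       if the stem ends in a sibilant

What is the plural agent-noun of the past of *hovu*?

The last vowel of *hovu* is /u/, which is a back vowel, so the past-tense suffix is -on, giving *hovuon*.
The final consonant of the past-tense form *hovuon* is /n/, which is coronal, so the agentive suffix is -mum, giving *hovuonmum*.
The agentive form *hovuonmum* — final sound /m/ (a non-sibilant consonant) → -el → *hovuonmumel*.

hovuonmumel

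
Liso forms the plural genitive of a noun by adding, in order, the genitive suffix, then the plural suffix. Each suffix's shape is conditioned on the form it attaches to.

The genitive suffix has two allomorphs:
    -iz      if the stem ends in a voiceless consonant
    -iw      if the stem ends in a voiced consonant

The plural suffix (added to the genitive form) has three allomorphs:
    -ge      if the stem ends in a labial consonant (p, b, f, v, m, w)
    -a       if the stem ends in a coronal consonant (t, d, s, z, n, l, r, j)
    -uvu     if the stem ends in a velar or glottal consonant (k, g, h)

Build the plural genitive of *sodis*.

The final consonant of *sodis* is /s/, which is voiceless, so the genitive suffix is -iz, giving *sodisiz*.
The final consonant of the genitive form *sodisiz* is /z/, which is coronal, so the plural suffix is -a, giving *sodisiza*.

sodisiza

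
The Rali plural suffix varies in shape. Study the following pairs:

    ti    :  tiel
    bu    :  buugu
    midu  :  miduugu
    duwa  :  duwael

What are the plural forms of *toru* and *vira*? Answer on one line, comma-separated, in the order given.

The suffix is conditioned by the last vowel: -ugu when the last vowel of the stem is a rounded vowel (*bu*, *midu*); -el when the last vowel of the stem is an unrounded vowel (*ti*, *duwa*).
*toru* — last vowel /u/ (a rounded vowel) → -ugu → *toruugu*.
The last vowel of *vira* is /a/, which is an unrounded vowel, so the suffix is -el, giving *virael*.

toruugu, virael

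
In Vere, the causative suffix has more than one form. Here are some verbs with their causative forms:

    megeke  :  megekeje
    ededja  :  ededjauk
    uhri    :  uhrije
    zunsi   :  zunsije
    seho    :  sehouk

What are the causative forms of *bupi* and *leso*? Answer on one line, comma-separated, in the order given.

The pattern is front/back vowel harmony: -je when the last vowel of the stem is a front vowel (*megeke*, *uhri*, *zunsi*); -uk when the last vowel of the stem is a back vowel (*ededja*, *seho*).
Since the last vowel of *bupi* is /i/ (a front vowel), it takes -je, giving *bupije*.
The last vowel of *leso* is /o/, which is a back vowel, so the suffix is -uk, giving *lesouk*.

bupije, lesouk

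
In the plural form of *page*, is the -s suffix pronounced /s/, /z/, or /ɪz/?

/ɪz/

The stem *page* ends in a sibilant (/s, z, ʃ, ʒ, tʃ, dʒ/).
The plural suffix surfaces as /ɪz/ after sibilants, /s/ after other voiceless consonants, and /z/ after other voiced sounds.
So the plural -s on *page* is pronounced /ɪz/.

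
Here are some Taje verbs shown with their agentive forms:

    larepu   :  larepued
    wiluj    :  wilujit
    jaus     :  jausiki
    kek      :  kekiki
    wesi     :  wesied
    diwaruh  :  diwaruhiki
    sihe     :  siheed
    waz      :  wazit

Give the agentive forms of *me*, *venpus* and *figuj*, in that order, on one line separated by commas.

meed, venpusiki, figujit

The pattern is voicing of the final sound: -iki when the stem ends in a voiceless consonant (*jaus*, *kek*, *diwaruh*); -it when the stem ends in a voiced consonant (*wiluj*, *waz*); -ed when the stem ends in a vowel (*larepu*, *wesi*, *sihe*).
*me*: final sound = /e/, a vowel → -ed → *meed*.
The final sound of *venpus* is /s/, which is a voiceless consonant, so the suffix is -iki, giving *venpusiki*.
The final sound of *figuj* is /j/, which is a voiced consonant, so the suffix is -it, giving *figujit*.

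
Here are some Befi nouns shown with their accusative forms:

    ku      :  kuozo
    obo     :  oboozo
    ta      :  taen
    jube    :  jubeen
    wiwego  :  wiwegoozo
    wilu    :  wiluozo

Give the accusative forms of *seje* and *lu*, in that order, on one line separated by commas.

The alternation tracks the last vowel of the stem — -ozo when the last vowel of the stem is a rounded vowel (*ku*, *obo*, *wiwego*, *wilu*); -en when the last vowel of the stem is an unrounded vowel (*ta*, *jube*).
The last vowel of *seje* is /e/, which is an unrounded vowel, so the suffix is -en, giving *sejeen*.
Since the last vowel of *lu* is /u/ (a rounded vowel), it takes -ozo, giving *luozo*.

sejeen, luozo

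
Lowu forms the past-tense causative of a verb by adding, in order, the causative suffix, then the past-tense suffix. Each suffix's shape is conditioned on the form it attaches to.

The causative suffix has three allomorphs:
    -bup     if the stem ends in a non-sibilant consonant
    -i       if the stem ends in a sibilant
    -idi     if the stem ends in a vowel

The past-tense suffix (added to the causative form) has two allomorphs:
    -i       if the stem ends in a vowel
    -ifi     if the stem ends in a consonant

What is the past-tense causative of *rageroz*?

ragerozii

*rageroz* — final sound /z/ (a sibilant) → -i → *ragerozi*.
Since the final sound of the causative form *ragerozi* is /i/ (a vowel), it takes -i, giving *ragerozii*.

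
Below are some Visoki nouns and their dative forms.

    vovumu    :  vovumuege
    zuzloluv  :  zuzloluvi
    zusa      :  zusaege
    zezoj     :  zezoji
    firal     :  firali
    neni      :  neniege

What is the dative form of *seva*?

sevaege

The suffix is conditioned by the final sound: -i when the stem ends in a consonant (*zuzloluv*, *zezoj*, *firal*); -ege when the stem ends in a vowel (*vovumu*, *zusa*, *neni*).
The final sound of *seva* is /a/, which is a vowel, so the suffix is -ege, giving *sevaege*.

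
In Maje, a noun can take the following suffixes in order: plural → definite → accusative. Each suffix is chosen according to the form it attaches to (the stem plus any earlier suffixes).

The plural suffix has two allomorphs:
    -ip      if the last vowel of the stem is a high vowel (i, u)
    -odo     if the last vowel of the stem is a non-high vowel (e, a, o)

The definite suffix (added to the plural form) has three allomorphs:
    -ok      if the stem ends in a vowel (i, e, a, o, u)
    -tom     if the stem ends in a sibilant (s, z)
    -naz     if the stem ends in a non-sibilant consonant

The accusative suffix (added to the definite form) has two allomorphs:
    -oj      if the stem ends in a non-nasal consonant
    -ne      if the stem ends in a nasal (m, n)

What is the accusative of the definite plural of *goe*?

Since the last vowel of *goe* is /e/ (a non-high vowel), it takes -odo, giving *goeodo*.
The plural form *goeodo*: final sound = /o/, a vowel → -ok → *goeodook*.
Since the final consonant of the definite form *goeodook* is /k/ (non-nasal), it takes -oj, giving *goeodookoj*.

goeodookoj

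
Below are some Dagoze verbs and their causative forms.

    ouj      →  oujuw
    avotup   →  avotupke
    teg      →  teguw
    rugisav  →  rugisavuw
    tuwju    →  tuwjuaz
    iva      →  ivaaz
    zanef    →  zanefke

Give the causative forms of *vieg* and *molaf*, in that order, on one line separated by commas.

The pattern is voicing of the final sound: -ke when the stem ends in a voiceless consonant (*avotup*, *zanef*); -uw when the stem ends in a voiced consonant (*ouj*, *teg*, *rugisav*); -az when the stem ends in a vowel (*tuwju*, *iva*).
The final sound of *vieg* is /g/, which is a voiced consonant, so the suffix is -uw, giving *vieguw*.
The final sound of *molaf* is /f/, which is a voiceless consonant, so the suffix is -ke, giving *molafke*.

vieguw, molafke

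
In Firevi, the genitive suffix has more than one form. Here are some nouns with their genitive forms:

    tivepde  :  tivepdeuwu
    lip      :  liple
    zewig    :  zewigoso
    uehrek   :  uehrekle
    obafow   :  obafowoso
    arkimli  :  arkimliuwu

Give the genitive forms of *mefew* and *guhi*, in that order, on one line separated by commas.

The suffix is conditioned by the final sound: -le when the stem ends in a voiceless consonant (*lip*, *uehrek*); -oso when the stem ends in a voiced consonant (*zewig*, *obafow*); -uwu when the stem ends in a vowel (*tivepde*, *arkimli*).
*mefew*: final sound = /w/, a voiced consonant → -oso → *mefewoso*.
The final sound of *guhi* is /i/, which is a vowel, so the suffix is -uwu, giving *guhiuwu*.

mefewoso, guhiuwu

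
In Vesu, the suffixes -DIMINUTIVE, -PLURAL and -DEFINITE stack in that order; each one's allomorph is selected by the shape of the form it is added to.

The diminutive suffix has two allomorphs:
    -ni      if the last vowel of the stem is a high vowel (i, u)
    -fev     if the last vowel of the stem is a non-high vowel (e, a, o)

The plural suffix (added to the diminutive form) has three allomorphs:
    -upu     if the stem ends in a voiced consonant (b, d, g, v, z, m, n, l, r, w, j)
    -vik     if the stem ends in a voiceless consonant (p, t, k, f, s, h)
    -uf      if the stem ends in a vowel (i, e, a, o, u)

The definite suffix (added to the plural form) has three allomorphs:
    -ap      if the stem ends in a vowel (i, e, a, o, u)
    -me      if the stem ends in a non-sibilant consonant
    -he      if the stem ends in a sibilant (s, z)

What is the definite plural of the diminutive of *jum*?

jumniufme

*jum*: last vowel = /u/, a high vowel → -ni → *jumni*.
The final sound of the diminutive form *jumni* is /i/, which is a vowel, so the plural suffix is -uf, giving *jumniuf*.
The final sound of the plural form *jumniuf* is /f/, which is a non-sibilant consonant, so the definite suffix is -me, giving *jumniufme*.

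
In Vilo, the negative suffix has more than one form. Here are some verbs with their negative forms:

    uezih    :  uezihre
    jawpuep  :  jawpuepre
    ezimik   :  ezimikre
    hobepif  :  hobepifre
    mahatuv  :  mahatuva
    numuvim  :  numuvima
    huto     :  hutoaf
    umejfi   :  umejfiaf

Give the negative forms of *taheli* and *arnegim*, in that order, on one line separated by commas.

Looking at the final sound of each stem: -re when the stem ends in a voiceless consonant (*uezih*, *jawpuep*, *ezimik*, *hobepif*); -a when the stem ends in a voiced consonant (*mahatuv*, *numuvim*); -af when the stem ends in a vowel (*huto*, *umejfi*).
*taheli* — final sound /i/ (a vowel) → -af → *taheliaf*.
*arnegim*: final sound = /m/, a voiced consonant → -a → *arnegima*.

taheliaf, arnegima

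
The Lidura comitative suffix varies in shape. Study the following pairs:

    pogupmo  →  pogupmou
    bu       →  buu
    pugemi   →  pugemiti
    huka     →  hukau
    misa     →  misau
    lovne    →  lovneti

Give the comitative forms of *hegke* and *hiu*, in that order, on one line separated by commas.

The alternation tracks the last vowel of the stem — -ti when the last vowel of the stem is a front vowel (*pugemi*, *lovne*); -u when the last vowel of the stem is a back vowel (*pogupmo*, *bu*, *huka*, *misa*).
Since the last vowel of *hegke* is /e/ (a front vowel), it takes -ti, giving *hegketi*.
Since the last vowel of *hiu* is /u/ (a back vowel), it takes -u, giving *hiuu*.

hegketi, hiuu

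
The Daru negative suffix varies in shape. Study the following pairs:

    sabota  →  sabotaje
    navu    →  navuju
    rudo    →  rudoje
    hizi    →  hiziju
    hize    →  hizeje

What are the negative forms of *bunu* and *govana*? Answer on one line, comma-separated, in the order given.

bunuju, govanaje

The pattern is height harmony: -ju when the last vowel of the stem is a high vowel (*navu*, *hizi*); -je when the last vowel of the stem is a non-high vowel (*sabota*, *rudo*, *hize*).
*bunu* — last vowel /u/ (a high vowel) → -ju → *bunuju*.
The last vowel of *govana* is /a/, which is a non-high vowel, so the suffix is -je, giving *govanaje*.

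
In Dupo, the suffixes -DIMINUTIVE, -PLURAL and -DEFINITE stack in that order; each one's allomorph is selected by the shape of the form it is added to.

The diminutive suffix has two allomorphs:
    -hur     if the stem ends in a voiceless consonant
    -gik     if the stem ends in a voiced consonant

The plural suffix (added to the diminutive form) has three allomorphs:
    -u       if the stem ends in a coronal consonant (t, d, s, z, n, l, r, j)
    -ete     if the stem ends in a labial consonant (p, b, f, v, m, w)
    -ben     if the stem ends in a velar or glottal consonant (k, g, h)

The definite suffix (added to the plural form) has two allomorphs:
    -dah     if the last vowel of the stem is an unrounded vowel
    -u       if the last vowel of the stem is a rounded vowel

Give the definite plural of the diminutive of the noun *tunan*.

tunangikbendah

Since the final consonant of *tunan* is /n/ (voiced), it takes -gik, giving *tunangik*.
The final consonant of the diminutive form *tunangik* is /k/, which is velar/glottal, so the plural suffix is -ben, giving *tunangikben*.
Since the last vowel of the plural form *tunangikben* is /e/ (an unrounded vowel), it takes -dah, giving *tunangikbendah*.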